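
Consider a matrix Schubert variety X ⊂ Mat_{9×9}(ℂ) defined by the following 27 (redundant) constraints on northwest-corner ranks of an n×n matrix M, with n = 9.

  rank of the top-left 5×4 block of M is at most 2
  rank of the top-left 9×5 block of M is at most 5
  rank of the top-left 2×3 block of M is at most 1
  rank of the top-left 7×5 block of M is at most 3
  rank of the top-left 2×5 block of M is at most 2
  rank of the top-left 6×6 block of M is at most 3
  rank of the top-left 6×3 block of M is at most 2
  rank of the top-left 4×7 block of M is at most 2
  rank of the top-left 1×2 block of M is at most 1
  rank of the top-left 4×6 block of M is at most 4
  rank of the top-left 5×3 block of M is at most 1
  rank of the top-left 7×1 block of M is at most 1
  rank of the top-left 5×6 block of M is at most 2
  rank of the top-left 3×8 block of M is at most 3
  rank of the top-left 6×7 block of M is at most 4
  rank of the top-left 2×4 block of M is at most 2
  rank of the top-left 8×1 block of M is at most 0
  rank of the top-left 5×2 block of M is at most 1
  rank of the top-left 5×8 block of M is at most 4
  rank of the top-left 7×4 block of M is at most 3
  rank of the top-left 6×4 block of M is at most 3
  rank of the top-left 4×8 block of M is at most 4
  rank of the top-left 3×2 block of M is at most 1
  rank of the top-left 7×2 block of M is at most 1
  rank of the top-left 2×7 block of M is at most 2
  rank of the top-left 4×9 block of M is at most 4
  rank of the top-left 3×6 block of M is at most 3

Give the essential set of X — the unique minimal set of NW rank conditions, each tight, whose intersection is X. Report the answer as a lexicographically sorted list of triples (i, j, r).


The tightest implied rank at each (i,j), from the 27 conditions:

  row 1: 0  1  1  1  1  1  1  1  1
  row 2: 0  1  1  2  2  2  2  2  2
  row 3: 0  1  1  2  2  2  2  3  3
  row 4: 0  1  1  2  2  2  2  3  4
  row 5: 0  1  1  2  2  2  3  4  5
  row 6: 0  1  2  3  3  3  4  5  6
  row 7: 0  1  2  3  3  4  5  6  7
  row 8: 0  1  2  3  4  5  6  7  8
  row 9: 1  2  3  4  5  6  7  8  9

second differences of R give the permutation w = (2, 4, 8, 9, 7, 3, 6, 5, 1).

D(w) has 21 cells with 5 SE-corners; essential set:

[(4, 7, 2), (5, 3, 1), (5, 6, 2), (7, 5, 3), (8, 1, 0)]


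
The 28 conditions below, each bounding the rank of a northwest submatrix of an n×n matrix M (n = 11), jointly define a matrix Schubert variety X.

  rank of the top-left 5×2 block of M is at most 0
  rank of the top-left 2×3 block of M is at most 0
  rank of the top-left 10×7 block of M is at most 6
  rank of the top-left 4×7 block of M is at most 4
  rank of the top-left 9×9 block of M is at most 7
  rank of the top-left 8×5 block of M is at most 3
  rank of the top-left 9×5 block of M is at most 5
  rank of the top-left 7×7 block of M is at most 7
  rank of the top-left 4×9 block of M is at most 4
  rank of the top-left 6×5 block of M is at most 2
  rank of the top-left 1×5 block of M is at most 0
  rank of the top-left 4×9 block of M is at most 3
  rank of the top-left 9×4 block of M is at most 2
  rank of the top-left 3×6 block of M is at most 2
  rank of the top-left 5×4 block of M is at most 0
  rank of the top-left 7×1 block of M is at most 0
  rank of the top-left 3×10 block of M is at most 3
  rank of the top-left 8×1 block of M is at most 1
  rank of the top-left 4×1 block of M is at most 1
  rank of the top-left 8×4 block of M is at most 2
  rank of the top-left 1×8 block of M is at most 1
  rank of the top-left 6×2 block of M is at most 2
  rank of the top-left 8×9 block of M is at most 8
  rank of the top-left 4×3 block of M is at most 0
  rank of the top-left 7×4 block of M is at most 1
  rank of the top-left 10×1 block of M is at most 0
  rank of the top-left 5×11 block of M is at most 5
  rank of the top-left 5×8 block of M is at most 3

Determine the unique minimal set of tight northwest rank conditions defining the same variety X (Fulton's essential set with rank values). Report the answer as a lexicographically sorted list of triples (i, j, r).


The tightest implied rank at each (i,j), from the 28 conditions:

  row 1: 0  0  0  0  0  1  1  1  1  1  1
  row 2: 0  0  0  0  1  2  2  2  2  2  2
  row 3: 0  0  0  0  1  2  3  3  3  3  3
  row 4: 0  0  0  0  1  2  3  3  3  4  4
  row 5: 0  0  0  0  1  2  3  3  4  5  5
  row 6: 0  1  1  1  2  3  4  4  5  6  6
  row 7: 0  1  1  1  2  3  4  5  6  7  7
  row 8: 0  1  2  2  3  4  5  6  7  8  8
  row 9: 0  1  2  2  3  4  5  6  7  8  9
  row 10: 0  1  2  3  4  5  6  7  8  9  10
  row 11: 1  2  3  4  5  6  7  8  9  10  11

hence w(1..11) = (6, 5, 7, 10, 9, 2, 8, 3, 11, 4, 1).

Rothe diagram D(w) (32 cells), 7 SE-corners (essential conditions):

[(1, 5, 0), (4, 9, 3), (5, 4, 0), (5, 8, 3), (7, 4, 1), (9, 4, 2), (10, 1, 0)]


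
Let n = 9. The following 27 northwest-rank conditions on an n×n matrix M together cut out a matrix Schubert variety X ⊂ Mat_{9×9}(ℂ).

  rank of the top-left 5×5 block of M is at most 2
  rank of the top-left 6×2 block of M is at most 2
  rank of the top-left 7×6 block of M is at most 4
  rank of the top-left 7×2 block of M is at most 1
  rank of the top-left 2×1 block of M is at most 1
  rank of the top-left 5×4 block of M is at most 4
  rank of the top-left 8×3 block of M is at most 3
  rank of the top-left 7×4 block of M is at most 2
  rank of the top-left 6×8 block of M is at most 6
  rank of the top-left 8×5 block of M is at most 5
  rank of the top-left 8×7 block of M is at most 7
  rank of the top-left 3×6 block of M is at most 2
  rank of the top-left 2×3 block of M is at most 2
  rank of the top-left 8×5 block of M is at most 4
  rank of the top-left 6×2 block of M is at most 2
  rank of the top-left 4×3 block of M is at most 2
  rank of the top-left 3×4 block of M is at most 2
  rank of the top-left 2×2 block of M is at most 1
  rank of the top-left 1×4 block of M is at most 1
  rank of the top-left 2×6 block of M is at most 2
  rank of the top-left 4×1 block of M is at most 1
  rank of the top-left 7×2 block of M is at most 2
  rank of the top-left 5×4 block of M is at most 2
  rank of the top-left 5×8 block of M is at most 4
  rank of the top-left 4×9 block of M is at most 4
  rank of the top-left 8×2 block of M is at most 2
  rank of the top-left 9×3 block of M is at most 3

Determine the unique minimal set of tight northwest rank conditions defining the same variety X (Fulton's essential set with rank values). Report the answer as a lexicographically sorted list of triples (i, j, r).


Recovering R(i,j) via the rank-extension bound from the 27 conditions:

  1 1 1 1 1 1 1 1 1
  1 1 2 2 2 2 2 2 2
  1 1 2 2 2 2 3 3 3
  1 1 2 2 2 3 4 4 4
  1 1 2 2 2 3 4 4 5
  1 1 2 2 3 4 5 5 6
  1 1 2 2 3 4 5 6 7
  1 2 3 3 4 5 6 7 8
  1 2 3 4 5 6 7 8 9

so w = (1, 3, 7, 6, 9, 5, 8, 2, 4).

D(w) has 16 cells with 5 SE-corners; essential set:

[(3, 6, 2), (5, 5, 2), (5, 8, 4), (7, 2, 1), (7, 4, 2)]


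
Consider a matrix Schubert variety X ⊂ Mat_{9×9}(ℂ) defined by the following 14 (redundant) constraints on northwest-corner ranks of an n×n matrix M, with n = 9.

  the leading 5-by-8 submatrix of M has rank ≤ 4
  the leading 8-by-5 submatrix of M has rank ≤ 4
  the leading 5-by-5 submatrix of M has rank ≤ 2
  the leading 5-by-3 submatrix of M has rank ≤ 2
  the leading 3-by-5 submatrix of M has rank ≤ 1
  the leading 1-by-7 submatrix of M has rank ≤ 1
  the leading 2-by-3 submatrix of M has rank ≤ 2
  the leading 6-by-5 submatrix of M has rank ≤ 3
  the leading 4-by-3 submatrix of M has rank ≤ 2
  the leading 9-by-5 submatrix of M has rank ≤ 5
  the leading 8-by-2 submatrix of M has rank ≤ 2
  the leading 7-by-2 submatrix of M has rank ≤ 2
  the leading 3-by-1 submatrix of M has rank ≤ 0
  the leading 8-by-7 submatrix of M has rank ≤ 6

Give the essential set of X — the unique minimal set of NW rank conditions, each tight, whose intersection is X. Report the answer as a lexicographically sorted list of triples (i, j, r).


Recovering R(i,j) via the rank-extension bound from the 14 conditions:

  row 1: 0 | 1 | 1 | 1 | 1 | 1 | 1 | 1 | 1
  row 2: 0 | 1 | 1 | 1 | 1 | 2 | 2 | 2 | 2
  row 3: 0 | 1 | 1 | 1 | 1 | 2 | 3 | 3 | 3
  row 4: 1 | 2 | 2 | 2 | 2 | 3 | 4 | 4 | 4
  row 5: 1 | 2 | 2 | 2 | 2 | 3 | 4 | 4 | 5
  row 6: 1 | 2 | 3 | 3 | 3 | 4 | 5 | 5 | 6
  row 7: 1 | 2 | 3 | 4 | 4 | 5 | 6 | 6 | 7
  row 8: 1 | 2 | 3 | 4 | 4 | 5 | 6 | 7 | 8
  row 9: 1 | 2 | 3 | 4 | 5 | 6 | 7 | 8 | 9

second differences of R give the permutation w = (2, 6, 7, 1, 9, 3, 4, 8, 5).

ℓ(w)=14; the 5 essential cells (i,j,r):

[(3, 1, 0), (3, 5, 1), (5, 5, 2), (5, 8, 4), (8, 5, 4)]


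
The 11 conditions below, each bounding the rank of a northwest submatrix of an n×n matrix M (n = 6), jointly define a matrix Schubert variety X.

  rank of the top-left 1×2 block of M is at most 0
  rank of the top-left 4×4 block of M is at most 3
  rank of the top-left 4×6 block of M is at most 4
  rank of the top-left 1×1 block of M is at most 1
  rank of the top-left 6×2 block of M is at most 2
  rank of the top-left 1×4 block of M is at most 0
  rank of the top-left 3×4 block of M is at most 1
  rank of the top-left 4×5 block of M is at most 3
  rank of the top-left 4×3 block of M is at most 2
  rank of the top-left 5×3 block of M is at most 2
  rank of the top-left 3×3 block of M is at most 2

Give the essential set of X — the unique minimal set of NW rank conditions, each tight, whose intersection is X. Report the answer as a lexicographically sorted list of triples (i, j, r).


Propagating the 11 rank bounds to every northwest block:

  0 0 0 0 1 1
  1 1 1 1 2 2
  1 1 1 1 2 3
  1 2 2 2 3 4
  1 2 2 3 4 5
  1 2 3 4 5 6

reading off 1-entries of Δ²R: w = (5, 1, 6, 2, 4, 3).

Fulton essential set (3 of the 8 Rothe cells):

[(1, 4, 0), (3, 4, 1), (5, 3, 2)]


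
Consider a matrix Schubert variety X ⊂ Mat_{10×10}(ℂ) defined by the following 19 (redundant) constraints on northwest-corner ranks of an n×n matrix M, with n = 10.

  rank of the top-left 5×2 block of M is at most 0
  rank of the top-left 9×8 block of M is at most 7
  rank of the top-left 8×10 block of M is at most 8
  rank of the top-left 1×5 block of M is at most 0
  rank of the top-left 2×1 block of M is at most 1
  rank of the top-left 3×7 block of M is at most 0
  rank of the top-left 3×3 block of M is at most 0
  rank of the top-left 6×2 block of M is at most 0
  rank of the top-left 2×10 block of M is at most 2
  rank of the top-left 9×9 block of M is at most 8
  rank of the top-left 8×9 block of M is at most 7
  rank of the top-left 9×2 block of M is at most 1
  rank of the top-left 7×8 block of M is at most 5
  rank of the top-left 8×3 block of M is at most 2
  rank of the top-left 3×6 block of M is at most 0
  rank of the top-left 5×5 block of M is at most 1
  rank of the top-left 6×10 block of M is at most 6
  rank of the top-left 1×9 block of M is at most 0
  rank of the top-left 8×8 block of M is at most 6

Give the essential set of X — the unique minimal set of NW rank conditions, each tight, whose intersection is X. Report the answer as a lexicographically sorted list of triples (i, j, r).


Computing R[i][j] = min implied NW-rank bound (n=10, 19 conditions):

  i=1: 0 0 0 0 0 0 0 0 0 1
  i=2: 0 0 0 0 0 0 0 1 1 2
  i=3: 0 0 0 0 0 0 0 1 2 3
  i=4: 0 0 1 1 1 1 1 2 3 4
  i=5: 0 0 1 1 1 2 2 3 4 5
  i=6: 0 0 1 2 2 3 3 4 5 6
  i=7: 1 1 2 3 3 4 4 5 6 7
  i=8: 1 1 2 3 4 5 5 6 7 8
  i=9: 1 1 2 3 4 5 6 7 8 9
  i=10: 1 2 3 4 5 6 7 8 9 10

giving w = (10, 8, 9, 3, 6, 4, 1, 5, 7, 2) via Δ²R.

Rothe diagram D(w) (33 cells), 5 SE-corners (essential conditions):

[(1, 9, 0), (3, 7, 0), (5, 5, 1), (6, 2, 0), (9, 2, 1)]


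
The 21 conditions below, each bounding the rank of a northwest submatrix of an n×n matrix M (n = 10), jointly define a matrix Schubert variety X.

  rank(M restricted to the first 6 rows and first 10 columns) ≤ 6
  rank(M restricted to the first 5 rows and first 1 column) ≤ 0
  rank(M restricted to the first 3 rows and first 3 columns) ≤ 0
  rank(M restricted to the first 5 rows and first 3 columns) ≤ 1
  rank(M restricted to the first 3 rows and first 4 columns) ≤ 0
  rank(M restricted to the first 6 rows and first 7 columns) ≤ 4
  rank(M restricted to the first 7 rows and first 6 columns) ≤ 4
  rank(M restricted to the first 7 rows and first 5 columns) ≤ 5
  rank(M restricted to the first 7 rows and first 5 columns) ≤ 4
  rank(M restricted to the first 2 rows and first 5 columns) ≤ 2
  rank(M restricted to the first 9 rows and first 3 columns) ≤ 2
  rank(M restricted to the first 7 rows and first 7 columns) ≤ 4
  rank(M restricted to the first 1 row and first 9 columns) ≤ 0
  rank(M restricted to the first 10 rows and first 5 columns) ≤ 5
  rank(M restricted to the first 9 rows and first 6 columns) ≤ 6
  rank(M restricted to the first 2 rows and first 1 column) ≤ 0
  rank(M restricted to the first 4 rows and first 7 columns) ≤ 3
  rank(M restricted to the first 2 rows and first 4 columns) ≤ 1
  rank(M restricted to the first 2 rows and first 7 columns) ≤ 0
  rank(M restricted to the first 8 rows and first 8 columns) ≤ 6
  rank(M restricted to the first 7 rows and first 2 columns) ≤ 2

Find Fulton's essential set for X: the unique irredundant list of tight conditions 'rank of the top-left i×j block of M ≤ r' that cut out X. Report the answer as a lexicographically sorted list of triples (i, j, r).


Recovering R(i,j) via the rank-extension bound from the 21 conditions:

  i=1: 0, 0, 0, 0, 0, 0, 0, 0, 0, 1
  i=2: 0, 0, 0, 0, 0, 0, 0, 1, 1, 2
  i=3: 0, 0, 0, 0, 1, 1, 1, 2, 2, 3
  i=4: 0, 1, 1, 1, 2, 2, 2, 3, 3, 4
  i=5: 0, 1, 1, 2, 3, 3, 3, 4, 4, 5
  i=6: 1, 2, 2, 3, 4, 4, 4, 5, 5, 6
  i=7: 1, 2, 2, 3, 4, 4, 4, 5, 6, 7
  i=8: 1, 2, 2, 3, 4, 5, 5, 6, 7, 8
  i=9: 1, 2, 2, 3, 4, 5, 6, 7, 8, 9
  i=10: 1, 2, 3, 4, 5, 6, 7, 8, 9, 10

second differences of R give the permutation w = (10, 8, 5, 2, 4, 1, 9, 6, 7, 3).

ℓ(w)=28; the 7 essential cells (i,j,r):

[(1, 9, 0), (2, 7, 0), (3, 4, 0), (5, 1, 0), (5, 3, 1), (7, 7, 4), (9, 3, 2)]


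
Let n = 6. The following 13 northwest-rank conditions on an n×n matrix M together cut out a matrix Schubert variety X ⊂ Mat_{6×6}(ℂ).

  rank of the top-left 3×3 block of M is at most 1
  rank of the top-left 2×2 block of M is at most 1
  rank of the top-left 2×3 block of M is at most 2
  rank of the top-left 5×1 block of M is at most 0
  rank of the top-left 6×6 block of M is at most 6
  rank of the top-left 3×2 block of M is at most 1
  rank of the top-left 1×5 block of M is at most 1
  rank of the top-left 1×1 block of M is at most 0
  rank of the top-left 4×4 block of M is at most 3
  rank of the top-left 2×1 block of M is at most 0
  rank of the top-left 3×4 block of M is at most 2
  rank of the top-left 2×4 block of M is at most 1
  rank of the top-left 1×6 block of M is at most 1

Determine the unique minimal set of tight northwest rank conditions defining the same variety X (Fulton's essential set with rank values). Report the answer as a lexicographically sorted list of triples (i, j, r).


The tightest implied rank at each (i,j), from the 13 conditions:

  i=1: 0  1  1  1  1  1
  i=2: 0  1  1  1  2  2
  i=3: 0  1  1  2  3  3
  i=4: 0  1  2  3  4  4
  i=5: 0  1  2  3  4  5
  i=6: 1  2  3  4  5  6

the unique w with this rank table is (2, 5, 4, 3, 6, 1).

3 SE-corners of the 8-cell Rothe diagram give Ess(w):

[(2, 4, 1), (3, 3, 1), (5, 1, 0)]


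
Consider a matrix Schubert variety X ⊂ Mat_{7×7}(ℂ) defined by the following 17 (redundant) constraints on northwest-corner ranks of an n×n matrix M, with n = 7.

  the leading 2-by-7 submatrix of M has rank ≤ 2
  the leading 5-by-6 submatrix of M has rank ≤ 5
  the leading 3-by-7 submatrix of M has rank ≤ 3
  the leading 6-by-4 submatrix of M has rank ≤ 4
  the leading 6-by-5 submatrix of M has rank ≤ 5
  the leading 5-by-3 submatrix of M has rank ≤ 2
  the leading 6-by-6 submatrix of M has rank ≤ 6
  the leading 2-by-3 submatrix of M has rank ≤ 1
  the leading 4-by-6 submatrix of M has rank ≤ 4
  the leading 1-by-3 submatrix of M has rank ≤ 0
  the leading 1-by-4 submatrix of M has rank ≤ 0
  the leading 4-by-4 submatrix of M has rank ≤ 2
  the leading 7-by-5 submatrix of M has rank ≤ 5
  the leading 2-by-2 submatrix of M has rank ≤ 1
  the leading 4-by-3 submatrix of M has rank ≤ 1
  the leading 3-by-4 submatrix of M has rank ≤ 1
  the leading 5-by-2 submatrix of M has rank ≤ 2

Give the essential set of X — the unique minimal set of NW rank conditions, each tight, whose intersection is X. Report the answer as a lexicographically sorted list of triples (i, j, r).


Rank table r_w(7×7) implied by the 17 constraints:

  row 1: 0 | 0 | 0 | 0 | 1 | 1 | 1
  row 2: 1 | 1 | 1 | 1 | 2 | 2 | 2
  row 3: 1 | 1 | 1 | 1 | 2 | 3 | 3
  row 4: 1 | 1 | 1 | 2 | 3 | 4 | 4
  row 5: 1 | 2 | 2 | 3 | 4 | 5 | 5
  row 6: 1 | 2 | 3 | 4 | 5 | 6 | 6
  row 7: 1 | 2 | 3 | 4 | 5 | 6 | 7

the unique w with this rank table is (5, 1, 6, 4, 2, 3, 7).

3 SE-corners of the 9-cell Rothe diagram give Ess(w):

[(1, 4, 0), (3, 4, 1), (4, 3, 1)]


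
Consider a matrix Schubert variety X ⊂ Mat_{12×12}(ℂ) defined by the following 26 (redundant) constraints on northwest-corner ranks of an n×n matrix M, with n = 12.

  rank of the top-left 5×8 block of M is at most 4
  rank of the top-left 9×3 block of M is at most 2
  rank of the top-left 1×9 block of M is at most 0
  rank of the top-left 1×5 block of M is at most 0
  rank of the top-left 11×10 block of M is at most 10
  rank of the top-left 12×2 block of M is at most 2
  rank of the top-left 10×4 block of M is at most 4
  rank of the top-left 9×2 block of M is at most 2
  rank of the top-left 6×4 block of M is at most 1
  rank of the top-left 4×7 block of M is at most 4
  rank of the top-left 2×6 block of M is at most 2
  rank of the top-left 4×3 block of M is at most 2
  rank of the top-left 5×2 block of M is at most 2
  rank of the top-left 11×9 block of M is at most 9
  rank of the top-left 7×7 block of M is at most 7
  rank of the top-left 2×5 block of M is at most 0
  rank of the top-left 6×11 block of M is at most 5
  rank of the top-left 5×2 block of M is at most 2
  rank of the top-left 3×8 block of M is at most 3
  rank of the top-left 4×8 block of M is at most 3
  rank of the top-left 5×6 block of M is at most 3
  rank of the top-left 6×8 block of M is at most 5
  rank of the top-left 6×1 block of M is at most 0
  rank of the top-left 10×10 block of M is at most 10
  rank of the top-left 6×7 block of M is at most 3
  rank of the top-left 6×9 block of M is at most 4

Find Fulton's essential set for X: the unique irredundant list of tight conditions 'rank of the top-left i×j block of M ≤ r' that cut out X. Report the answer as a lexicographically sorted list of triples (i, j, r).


Rank table r_w(12×12) implied by the 26 constraints:

  R[1]: 0  0  0  0  0  0  0  0  0  1  1  1
  R[2]: 0  0  0  0  0  1  1  1  1  2  2  2
  R[3]: 0  1  1  1  1  2  2  2  2  3  3  3
  R[4]: 0  1  1  1  2  3  3  3  3  4  4  4
  R[5]: 0  1  1  1  2  3  3  4  4  5  5  5
  R[6]: 0  1  1  1  2  3  3  4  4  5  5  6
  R[7]: 1  2  2  2  3  4  4  5  5  6  6  7
  R[8]: 1  2  2  3  4  5  5  6  6  7  7  8
  R[9]: 1  2  2  3  4  5  6  7  7  8  8  9
  R[10]: 1  2  3  4  5  6  7  8  8  9  9  10
  R[11]: 1  2  3  4  5  6  7  8  9  10  10  11
  R[12]: 1  2  3  4  5  6  7  8  9  10  11  12

second differences of R give the permutation w = (10, 6, 2, 5, 8, 12, 1, 4, 7, 3, 9, 11).

ℓ(w)=30; the 8 essential cells (i,j,r):

[(1, 9, 0), (2, 5, 0), (6, 1, 0), (6, 4, 1), (6, 7, 3), (6, 9, 4), (6, 11, 5), (9, 3, 2)]


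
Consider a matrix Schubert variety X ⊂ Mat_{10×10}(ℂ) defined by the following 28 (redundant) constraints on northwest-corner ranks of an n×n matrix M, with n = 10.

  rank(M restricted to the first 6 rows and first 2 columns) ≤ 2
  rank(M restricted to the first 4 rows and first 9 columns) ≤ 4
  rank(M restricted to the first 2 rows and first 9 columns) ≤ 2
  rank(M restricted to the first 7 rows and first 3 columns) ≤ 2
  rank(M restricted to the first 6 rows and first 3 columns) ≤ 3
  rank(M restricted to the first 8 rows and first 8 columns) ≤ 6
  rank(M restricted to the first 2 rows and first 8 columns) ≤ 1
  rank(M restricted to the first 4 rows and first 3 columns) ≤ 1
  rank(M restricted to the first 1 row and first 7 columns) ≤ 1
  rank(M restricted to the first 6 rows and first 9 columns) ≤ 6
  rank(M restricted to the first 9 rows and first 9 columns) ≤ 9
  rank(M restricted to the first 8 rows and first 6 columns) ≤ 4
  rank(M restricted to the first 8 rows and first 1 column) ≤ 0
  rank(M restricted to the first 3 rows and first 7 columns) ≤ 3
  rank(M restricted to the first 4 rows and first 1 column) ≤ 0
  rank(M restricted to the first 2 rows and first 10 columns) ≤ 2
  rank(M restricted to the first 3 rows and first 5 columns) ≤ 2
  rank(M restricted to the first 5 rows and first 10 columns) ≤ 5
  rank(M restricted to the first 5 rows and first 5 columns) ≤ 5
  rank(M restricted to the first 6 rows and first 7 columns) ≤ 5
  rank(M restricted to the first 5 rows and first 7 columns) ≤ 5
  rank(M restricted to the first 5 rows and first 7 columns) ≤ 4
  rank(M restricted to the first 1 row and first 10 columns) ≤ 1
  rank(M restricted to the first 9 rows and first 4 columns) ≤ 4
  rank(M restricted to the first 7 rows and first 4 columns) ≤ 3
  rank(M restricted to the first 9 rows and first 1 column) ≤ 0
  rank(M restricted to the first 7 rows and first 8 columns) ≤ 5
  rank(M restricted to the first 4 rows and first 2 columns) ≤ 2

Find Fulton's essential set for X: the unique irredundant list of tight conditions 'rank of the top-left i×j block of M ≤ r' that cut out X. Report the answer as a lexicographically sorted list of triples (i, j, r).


Rank table r_w(10×10) implied by the 28 constraints:

  0 1 1 1 1 1 1 1 1 1
  0 1 1 1 1 1 1 1 2 2
  0 1 1 2 2 2 2 2 3 3
  0 1 1 2 3 3 3 3 4 4
  0 1 2 3 4 4 4 4 5 5
  0 1 2 3 4 4 5 5 6 6
  0 1 2 3 4 4 5 5 6 7
  0 1 2 3 4 4 5 6 7 8
  0 1 2 3 4 5 6 7 8 9
  1 2 3 4 5 6 7 8 9 10

reading off 1-entries of Δ²R: w = (2, 9, 4, 5, 3, 7, 10, 8, 6, 1).

|D(w)|=21, |Ess(w)|=5:

[(2, 8, 1), (4, 3, 1), (7, 8, 5), (8, 6, 4), (9, 1, 0)]


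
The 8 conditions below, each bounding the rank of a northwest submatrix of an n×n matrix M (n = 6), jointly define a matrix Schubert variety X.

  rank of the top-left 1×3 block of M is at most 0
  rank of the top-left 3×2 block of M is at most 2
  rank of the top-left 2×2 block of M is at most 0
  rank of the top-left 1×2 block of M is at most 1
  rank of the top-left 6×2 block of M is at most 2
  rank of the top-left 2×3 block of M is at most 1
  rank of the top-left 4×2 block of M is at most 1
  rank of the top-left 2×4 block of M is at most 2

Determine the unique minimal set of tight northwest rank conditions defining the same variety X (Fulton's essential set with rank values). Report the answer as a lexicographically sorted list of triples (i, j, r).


Recovering R(i,j) via the rank-extension bound from the 8 conditions:

  R[1]: 0  0  0  1  1  1
  R[2]: 0  0  1  2  2  2
  R[3]: 1  1  2  3  3  3
  R[4]: 1  1  2  3  4  4
  R[5]: 1  2  3  4  5  5
  R[6]: 1  2  3  4  5  6

giving w = (4, 3, 1, 5, 2, 6) via Δ²R.

3 SE-corners of the 6-cell Rothe diagram give Ess(w):

[(1, 3, 0), (2, 2, 0), (4, 2, 1)]


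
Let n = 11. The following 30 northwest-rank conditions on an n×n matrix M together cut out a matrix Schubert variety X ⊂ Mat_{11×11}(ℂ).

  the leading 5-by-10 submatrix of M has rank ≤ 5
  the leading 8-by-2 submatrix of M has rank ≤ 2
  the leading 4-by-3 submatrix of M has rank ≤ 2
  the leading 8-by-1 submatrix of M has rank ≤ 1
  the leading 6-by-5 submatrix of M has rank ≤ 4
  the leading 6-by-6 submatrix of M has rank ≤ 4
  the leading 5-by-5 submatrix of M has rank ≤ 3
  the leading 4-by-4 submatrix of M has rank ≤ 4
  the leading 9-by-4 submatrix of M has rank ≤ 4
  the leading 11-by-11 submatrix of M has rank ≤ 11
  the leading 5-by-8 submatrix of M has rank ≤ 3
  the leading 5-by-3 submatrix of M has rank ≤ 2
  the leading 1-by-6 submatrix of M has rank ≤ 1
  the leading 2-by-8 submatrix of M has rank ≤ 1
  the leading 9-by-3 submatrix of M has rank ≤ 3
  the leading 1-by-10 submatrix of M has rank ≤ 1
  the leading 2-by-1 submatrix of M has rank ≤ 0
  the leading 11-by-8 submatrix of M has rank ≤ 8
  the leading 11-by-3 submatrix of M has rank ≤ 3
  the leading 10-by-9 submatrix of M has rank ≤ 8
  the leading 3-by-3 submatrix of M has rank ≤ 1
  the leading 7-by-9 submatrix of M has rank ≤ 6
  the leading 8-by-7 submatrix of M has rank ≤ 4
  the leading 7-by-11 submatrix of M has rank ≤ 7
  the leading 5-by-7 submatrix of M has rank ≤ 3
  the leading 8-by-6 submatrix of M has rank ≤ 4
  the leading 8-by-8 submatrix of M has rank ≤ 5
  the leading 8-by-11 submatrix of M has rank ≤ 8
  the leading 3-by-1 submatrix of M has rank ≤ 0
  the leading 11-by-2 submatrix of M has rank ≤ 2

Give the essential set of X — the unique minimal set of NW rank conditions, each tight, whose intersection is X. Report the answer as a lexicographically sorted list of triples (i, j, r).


Propagating the 30 rank bounds to every northwest block:

  row 1: 0 1 1 1 1 1 1 1 1 1 1
  row 2: 0 1 1 1 1 1 1 1 2 2 2
  row 3: 0 1 1 2 2 2 2 2 3 3 3
  row 4: 1 2 2 3 3 3 3 3 4 4 4
  row 5: 1 2 2 3 3 3 3 3 4 5 5
  row 6: 1 2 3 4 4 4 4 4 5 6 6
  row 7: 1 2 3 4 4 4 4 5 6 7 7
  row 8: 1 2 3 4 4 4 4 5 6 7 8
  row 9: 1 2 3 4 5 5 5 6 7 8 9
  row 10: 1 2 3 4 5 6 6 7 8 9 10
  row 11: 1 2 3 4 5 6 7 8 9 10 11

hence w(1..11) = (2, 9, 4, 1, 10, 3, 8, 11, 5, 6, 7).

Fulton essential set (6 of the 21 Rothe cells):

[(2, 8, 1), (3, 1, 0), (3, 3, 1), (5, 3, 2), (5, 8, 3), (8, 7, 4)]


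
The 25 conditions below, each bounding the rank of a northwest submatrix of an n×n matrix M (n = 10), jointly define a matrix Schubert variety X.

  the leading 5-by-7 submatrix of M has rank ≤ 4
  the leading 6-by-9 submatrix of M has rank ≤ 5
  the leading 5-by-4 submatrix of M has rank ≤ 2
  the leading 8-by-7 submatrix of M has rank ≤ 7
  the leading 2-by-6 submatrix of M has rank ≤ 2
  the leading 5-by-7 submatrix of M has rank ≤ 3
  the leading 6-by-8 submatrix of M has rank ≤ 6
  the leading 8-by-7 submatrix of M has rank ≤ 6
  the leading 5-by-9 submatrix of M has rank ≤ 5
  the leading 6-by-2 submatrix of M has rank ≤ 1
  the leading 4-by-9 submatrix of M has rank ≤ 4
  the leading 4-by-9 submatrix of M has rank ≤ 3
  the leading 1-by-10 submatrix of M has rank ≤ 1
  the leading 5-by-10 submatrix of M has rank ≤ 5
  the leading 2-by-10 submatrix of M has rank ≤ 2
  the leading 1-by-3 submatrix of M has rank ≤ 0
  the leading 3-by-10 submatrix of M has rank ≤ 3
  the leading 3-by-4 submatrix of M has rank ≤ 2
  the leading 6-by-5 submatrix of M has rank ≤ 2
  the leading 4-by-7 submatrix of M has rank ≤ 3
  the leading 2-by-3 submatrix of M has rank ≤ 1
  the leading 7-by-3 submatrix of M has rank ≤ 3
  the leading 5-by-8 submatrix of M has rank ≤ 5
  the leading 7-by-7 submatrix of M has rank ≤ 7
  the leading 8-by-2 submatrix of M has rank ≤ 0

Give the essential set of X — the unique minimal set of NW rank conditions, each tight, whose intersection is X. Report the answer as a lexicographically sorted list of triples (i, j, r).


Rank table r_w(10×10) implied by the 25 constraints:

  i=1: 0 | 0 | 0 | 1 | 1 | 1 | 1 | 1 | 1 | 1
  i=2: 0 | 0 | 1 | 2 | 2 | 2 | 2 | 2 | 2 | 2
  i=3: 0 | 0 | 1 | 2 | 2 | 3 | 3 | 3 | 3 | 3
  i=4: 0 | 0 | 1 | 2 | 2 | 3 | 3 | 3 | 3 | 4
  i=5: 0 | 0 | 1 | 2 | 2 | 3 | 3 | 4 | 4 | 5
  i=6: 0 | 0 | 1 | 2 | 2 | 3 | 4 | 5 | 5 | 6
  i=7: 0 | 0 | 1 | 2 | 3 | 4 | 5 | 6 | 6 | 7
  i=8: 0 | 0 | 1 | 2 | 3 | 4 | 5 | 6 | 7 | 8
  i=9: 1 | 1 | 2 | 3 | 4 | 5 | 6 | 7 | 8 | 9
  i=10: 1 | 2 | 3 | 4 | 5 | 6 | 7 | 8 | 9 | 10

hence w(1..10) = (4, 3, 6, 10, 8, 7, 5, 9, 1, 2).

D(w) has 25 cells with 5 SE-corners; essential set:

[(1, 3, 0), (4, 9, 3), (5, 7, 3), (6, 5, 2), (8, 2, 0)]


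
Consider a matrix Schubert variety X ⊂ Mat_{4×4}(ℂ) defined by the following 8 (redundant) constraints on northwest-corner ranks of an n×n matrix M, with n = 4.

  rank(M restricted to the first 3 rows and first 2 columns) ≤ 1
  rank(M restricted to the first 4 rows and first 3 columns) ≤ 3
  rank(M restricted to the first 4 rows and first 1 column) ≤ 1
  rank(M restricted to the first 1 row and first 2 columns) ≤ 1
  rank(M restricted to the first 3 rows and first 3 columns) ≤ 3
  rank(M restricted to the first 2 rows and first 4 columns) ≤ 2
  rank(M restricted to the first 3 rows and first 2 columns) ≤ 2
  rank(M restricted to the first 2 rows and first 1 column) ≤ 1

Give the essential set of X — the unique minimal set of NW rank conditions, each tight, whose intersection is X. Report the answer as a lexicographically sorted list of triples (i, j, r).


Reconstructing r_w from the 8 given conditions:

  1 1 1 1
  1 1 2 2
  1 1 2 3
  1 2 3 4

second differences of R give the permutation w = (1, 3, 4, 2).

Fulton essential set (1 of the 2 Rothe cells):

[(3, 2, 1)]


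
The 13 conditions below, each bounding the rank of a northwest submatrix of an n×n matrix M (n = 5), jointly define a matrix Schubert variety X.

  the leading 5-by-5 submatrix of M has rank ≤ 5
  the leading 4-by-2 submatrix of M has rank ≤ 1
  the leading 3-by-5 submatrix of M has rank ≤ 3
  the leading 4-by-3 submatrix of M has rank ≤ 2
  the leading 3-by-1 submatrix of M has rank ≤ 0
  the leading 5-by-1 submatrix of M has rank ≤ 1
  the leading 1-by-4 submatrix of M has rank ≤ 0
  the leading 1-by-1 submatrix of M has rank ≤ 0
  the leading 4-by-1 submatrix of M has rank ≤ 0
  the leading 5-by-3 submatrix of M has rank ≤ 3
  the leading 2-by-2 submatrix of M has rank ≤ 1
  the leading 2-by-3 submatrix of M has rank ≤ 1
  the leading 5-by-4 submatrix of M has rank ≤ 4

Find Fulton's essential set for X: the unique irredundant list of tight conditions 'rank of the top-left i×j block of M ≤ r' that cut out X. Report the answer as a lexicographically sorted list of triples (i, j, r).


The tightest implied rank at each (i,j), from the 13 conditions:

  i=1: 0  0  0  0  1
  i=2: 0  1  1  1  2
  i=3: 0  1  2  2  3
  i=4: 0  1  2  3  4
  i=5: 1  2  3  4  5

hence w(1..5) = (5, 2, 3, 4, 1).

Rothe diagram D(w) (7 cells), 2 SE-corners (essential conditions):

[(1, 4, 0), (4, 1, 0)]


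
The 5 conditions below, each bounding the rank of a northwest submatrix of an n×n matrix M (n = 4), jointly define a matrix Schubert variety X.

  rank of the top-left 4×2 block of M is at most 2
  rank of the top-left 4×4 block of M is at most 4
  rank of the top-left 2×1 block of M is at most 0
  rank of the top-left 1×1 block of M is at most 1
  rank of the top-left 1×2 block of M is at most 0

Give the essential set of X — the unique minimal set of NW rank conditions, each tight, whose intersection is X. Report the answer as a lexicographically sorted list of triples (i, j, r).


Propagating the 5 rank bounds to every northwest block:

  row 1: 0, 0, 1, 1
  row 2: 0, 1, 2, 2
  row 3: 1, 2, 3, 3
  row 4: 1, 2, 3, 4

reading off 1-entries of Δ²R: w = (3, 2, 1, 4).

Fulton essential set (2 of the 3 Rothe cells):

[(1, 2, 0), (2, 1, 0)]


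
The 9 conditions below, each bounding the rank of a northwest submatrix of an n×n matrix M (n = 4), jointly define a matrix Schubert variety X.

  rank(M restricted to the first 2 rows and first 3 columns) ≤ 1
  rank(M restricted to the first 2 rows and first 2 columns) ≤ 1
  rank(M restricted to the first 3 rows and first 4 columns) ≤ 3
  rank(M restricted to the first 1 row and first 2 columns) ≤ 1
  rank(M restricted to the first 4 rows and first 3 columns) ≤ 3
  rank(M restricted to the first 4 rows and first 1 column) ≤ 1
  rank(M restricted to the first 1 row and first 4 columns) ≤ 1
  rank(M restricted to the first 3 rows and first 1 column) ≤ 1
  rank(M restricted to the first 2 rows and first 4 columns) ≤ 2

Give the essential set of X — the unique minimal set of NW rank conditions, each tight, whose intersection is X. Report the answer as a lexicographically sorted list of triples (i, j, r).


Rank table r_w(4×4) implied by the 9 constraints:

  1  1  1  1
  1  1  1  2
  1  2  2  3
  1  2  3  4

the unique w with this rank table is (1, 4, 2, 3).

D(w) has 2 cells with 1 SE-corner; essential set:

[(2, 3, 1)]


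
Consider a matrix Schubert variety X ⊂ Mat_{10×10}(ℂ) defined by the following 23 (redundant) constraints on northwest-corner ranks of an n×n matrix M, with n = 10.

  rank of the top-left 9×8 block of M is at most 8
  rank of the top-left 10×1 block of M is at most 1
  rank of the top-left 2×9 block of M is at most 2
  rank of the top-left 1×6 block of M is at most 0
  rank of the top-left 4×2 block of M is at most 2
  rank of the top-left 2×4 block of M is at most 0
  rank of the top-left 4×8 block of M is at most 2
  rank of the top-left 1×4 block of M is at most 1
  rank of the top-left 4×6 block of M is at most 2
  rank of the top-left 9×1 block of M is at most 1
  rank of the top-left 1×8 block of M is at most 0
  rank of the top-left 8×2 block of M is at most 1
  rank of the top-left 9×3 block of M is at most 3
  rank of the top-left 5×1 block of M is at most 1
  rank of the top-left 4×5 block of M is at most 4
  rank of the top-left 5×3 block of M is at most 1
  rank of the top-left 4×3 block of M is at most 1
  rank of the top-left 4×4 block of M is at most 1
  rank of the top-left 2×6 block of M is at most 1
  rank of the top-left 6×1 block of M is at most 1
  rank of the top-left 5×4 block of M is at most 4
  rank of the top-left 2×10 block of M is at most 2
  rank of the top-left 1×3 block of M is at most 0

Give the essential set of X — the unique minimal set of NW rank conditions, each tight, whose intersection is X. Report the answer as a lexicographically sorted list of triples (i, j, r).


The tightest implied rank at each (i,j), from the 23 conditions:

  row 1: 0 | 0 | 0 | 0 | 0 | 0 | 0 | 0 | 1 | 1
  row 2: 0 | 0 | 0 | 0 | 1 | 1 | 1 | 1 | 2 | 2
  row 3: 1 | 1 | 1 | 1 | 2 | 2 | 2 | 2 | 3 | 3
  row 4: 1 | 1 | 1 | 1 | 2 | 2 | 2 | 2 | 3 | 4
  row 5: 1 | 1 | 1 | 2 | 3 | 3 | 3 | 3 | 4 | 5
  row 6: 1 | 1 | 2 | 3 | 4 | 4 | 4 | 4 | 5 | 6
  row 7: 1 | 1 | 2 | 3 | 4 | 5 | 5 | 5 | 6 | 7
  row 8: 1 | 1 | 2 | 3 | 4 | 5 | 6 | 6 | 7 | 8
  row 9: 1 | 2 | 3 | 4 | 5 | 6 | 7 | 7 | 8 | 9
  row 10: 1 | 2 | 3 | 4 | 5 | 6 | 7 | 8 | 9 | 10

the unique w with this rank table is (9, 5, 1, 10, 4, 3, 6, 7, 2, 8).

ℓ(w)=23; the 6 essential cells (i,j,r):

[(1, 8, 0), (2, 4, 0), (4, 4, 1), (4, 8, 2), (5, 3, 1), (8, 2, 1)]


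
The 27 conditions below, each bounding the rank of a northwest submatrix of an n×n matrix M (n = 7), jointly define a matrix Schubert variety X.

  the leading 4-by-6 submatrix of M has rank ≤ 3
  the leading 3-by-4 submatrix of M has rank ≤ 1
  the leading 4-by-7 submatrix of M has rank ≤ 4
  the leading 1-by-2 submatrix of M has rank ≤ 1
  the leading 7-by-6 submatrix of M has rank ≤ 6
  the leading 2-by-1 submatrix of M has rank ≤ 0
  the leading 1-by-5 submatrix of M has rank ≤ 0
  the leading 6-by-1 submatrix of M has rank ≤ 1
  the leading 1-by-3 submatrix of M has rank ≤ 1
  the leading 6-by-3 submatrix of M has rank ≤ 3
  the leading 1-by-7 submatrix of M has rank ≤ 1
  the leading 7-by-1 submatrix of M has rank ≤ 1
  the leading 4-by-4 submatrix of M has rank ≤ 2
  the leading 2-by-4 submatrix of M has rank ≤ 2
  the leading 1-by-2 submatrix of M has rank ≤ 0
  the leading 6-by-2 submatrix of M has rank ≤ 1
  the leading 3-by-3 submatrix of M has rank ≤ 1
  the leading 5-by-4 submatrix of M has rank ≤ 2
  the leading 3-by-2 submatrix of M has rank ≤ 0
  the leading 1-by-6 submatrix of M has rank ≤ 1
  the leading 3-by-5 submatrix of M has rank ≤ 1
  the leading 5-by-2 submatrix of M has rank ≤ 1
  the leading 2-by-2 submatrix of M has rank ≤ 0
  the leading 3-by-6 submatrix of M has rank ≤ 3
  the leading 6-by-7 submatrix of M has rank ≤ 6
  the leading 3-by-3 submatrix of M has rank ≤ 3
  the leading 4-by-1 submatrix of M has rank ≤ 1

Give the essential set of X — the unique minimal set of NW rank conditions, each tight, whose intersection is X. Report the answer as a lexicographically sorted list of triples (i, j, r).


Propagating the 27 rank bounds to every northwest block:

  R[1]: 0  0  0  0  0  1  1
  R[2]: 0  0  1  1  1  2  2
  R[3]: 0  0  1  1  1  2  3
  R[4]: 1  1  2  2  2  3  4
  R[5]: 1  1  2  2  3  4  5
  R[6]: 1  1  2  3  4  5  6
  R[7]: 1  2  3  4  5  6  7

hence w(1..7) = (6, 3, 7, 1, 5, 4, 2).

5 SE-corners of the 14-cell Rothe diagram give Ess(w):

[(1, 5, 0), (3, 2, 0), (3, 5, 1), (5, 4, 2), (6, 2, 1)]


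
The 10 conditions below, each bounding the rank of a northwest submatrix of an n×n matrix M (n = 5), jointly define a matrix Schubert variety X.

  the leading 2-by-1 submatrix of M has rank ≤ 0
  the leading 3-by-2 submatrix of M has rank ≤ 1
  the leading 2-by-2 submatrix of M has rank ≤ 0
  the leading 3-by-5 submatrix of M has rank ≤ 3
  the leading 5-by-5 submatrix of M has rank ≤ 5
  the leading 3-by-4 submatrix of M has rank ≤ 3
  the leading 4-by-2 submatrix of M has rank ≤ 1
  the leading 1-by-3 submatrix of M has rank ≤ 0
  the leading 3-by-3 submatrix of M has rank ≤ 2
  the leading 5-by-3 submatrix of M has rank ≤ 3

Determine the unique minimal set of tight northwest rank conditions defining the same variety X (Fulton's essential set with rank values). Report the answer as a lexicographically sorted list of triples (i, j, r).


Computing R[i][j] = min implied NW-rank bound (n=5, 10 conditions):

  row 1: 0  0  0  1  1
  row 2: 0  0  1  2  2
  row 3: 1  1  2  3  3
  row 4: 1  1  2  3  4
  row 5: 1  2  3  4  5

reading off 1-entries of Δ²R: w = (4, 3, 1, 5, 2).

Rothe diagram D(w) (6 cells), 3 SE-corners (essential conditions):

[(1, 3, 0), (2, 2, 0), (4, 2, 1)]


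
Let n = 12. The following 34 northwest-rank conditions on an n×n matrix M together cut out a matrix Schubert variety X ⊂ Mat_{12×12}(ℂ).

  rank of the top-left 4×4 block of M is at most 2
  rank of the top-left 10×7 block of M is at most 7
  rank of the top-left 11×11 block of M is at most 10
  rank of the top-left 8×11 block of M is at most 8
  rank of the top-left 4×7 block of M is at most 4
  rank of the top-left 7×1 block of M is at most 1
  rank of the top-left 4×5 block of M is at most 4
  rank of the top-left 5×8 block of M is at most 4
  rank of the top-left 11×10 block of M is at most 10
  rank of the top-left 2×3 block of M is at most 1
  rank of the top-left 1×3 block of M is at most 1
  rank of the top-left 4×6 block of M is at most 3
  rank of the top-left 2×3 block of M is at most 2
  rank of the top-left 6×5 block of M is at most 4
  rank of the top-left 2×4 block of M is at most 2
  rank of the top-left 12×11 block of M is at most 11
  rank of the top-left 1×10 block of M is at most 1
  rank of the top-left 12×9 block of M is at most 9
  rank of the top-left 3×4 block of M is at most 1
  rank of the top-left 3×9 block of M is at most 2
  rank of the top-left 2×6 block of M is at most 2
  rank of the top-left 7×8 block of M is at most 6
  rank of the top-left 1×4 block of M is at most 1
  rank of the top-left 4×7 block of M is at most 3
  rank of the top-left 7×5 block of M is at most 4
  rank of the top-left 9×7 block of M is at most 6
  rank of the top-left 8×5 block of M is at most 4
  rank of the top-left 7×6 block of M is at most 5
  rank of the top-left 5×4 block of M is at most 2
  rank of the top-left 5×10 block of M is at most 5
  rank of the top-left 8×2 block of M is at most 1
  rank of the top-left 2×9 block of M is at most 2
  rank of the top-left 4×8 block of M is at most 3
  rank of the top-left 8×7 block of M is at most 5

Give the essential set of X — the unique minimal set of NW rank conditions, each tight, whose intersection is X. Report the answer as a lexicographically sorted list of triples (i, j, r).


Propagating the 34 rank bounds to every northwest block:

  i=1: 1, 1, 1, 1, 1, 1, 1, 1, 1, 1, 1, 1
  i=2: 1, 1, 1, 1, 2, 2, 2, 2, 2, 2, 2, 2
  i=3: 1, 1, 1, 1, 2, 2, 2, 2, 2, 3, 3, 3
  i=4: 1, 1, 2, 2, 3, 3, 3, 3, 3, 4, 4, 4
  i=5: 1, 1, 2, 2, 3, 4, 4, 4, 4, 5, 5, 5
  i=6: 1, 1, 2, 3, 4, 5, 5, 5, 5, 6, 6, 6
  i=7: 1, 1, 2, 3, 4, 5, 5, 6, 6, 7, 7, 7
  i=8: 1, 1, 2, 3, 4, 5, 5, 6, 7, 8, 8, 8
  i=9: 1, 2, 3, 4, 5, 6, 6, 7, 8, 9, 9, 9
  i=10: 1, 2, 3, 4, 5, 6, 7, 8, 9, 10, 10, 10
  i=11: 1, 2, 3, 4, 5, 6, 7, 8, 9, 10, 10, 11
  i=12: 1, 2, 3, 4, 5, 6, 7, 8, 9, 10, 11, 12

giving w = (1, 5, 10, 3, 6, 4, 8, 9, 2, 7, 12, 11) via Δ²R.

ℓ(w)=19; the 6 essential cells (i,j,r):

[(3, 4, 1), (3, 9, 2), (5, 4, 2), (8, 2, 1), (8, 7, 5), (11, 11, 10)]
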